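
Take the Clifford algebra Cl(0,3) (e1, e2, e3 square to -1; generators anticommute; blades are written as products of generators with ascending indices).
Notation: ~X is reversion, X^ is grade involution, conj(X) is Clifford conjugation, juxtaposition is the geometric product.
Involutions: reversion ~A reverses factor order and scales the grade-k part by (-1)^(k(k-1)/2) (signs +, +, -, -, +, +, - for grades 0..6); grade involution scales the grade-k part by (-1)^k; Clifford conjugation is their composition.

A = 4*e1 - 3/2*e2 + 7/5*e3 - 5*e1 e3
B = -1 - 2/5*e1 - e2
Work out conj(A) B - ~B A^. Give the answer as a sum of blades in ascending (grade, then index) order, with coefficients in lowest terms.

first term: -1/10 + 4*e1 - 3/2*e2 - 3/5*e3 + 23/5*e1 e2 - 139/25*e1 e3 - 7/5*e2 e3 + 5*e1 e2 e3
second term: -1/10 + 4*e1 - 3/2*e2 - 3/5*e3 - 23/5*e1 e2 + 139/25*e1 e3 + 7/5*e2 e3 - 5*e1 e2 e3
Answer: 46/5*e1 e2 - 278/25*e1 e3 - 14/5*e2 e3 + 10*e1 e2 e3


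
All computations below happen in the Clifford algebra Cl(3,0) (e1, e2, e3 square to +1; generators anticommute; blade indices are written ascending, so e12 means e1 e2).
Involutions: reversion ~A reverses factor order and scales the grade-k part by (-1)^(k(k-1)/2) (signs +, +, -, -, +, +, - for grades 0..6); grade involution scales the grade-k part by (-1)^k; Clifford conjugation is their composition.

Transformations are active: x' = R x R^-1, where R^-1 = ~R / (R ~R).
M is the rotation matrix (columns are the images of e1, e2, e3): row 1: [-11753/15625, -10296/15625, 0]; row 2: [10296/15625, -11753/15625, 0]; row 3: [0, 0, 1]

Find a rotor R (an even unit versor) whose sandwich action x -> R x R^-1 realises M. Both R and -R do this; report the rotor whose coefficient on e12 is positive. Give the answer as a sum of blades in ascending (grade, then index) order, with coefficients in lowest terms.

Method: write R = a + b12*e12 + b13*e13 + b23*e23 with a^2 + b12^2 + b13^2 + b23^2 = 1 (so R^-1 = ~R). Expanding the columns R e_j ~R gives tr M = 4a^2 - 1 and, from the antisymmetric part, M21 - M12 = -4a*b12, M13 - M31 = 4a*b13, M32 - M23 = -4a*b23.
Here tr M = -7881/15625, so a^2 = (1 + tr M)/4 = 1936/15625 and a = ±44/125. Taking a = 44/125: M21 - M12 = 20592/15625, M13 - M31 = 0, M32 - M23 = 0, giving b12 = -117/125, b13 = 0, b23 = 0, i.e. R = 44/125 - 117/125*e12.
Its e12 coefficient is negative, so report the other preimage -R.
Answer: -44/125 + 117/125*e12. Why the constraint matters: R and -R act identically through the sandwich — M has trace -7881/15625 either way — so only the sign condition on e12 picks one of the two preimages.


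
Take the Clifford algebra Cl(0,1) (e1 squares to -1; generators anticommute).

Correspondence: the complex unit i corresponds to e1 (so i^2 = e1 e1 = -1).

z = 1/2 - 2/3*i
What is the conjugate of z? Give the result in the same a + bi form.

In blades: z = 1/2 - 2/3*e1.
Conjugation here is Clifford conjugation: the scalar is fixed and the grade-1 and grade-2 blades all flip sign, giving 1/2 + 2/3*e1; translating back:
Answer: 1/2 + 2/3*i


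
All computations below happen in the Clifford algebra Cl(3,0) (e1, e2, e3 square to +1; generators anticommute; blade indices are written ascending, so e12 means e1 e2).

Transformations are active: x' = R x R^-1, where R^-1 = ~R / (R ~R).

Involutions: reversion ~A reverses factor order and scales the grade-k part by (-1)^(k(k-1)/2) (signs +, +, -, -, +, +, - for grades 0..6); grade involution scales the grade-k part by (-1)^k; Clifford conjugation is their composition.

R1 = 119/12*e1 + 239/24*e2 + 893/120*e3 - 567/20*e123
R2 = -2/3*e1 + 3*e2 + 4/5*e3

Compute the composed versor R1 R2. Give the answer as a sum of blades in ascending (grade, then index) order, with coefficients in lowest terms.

Distribute over the terms of R2 (each basis-blade product reordered to ascending indices, repeated generators contracted through their squares):
R1 (-2/3*e1) = -119/18 + 239/36*e12 + 893/180*e13 + 189/10*e23
R1 (3*e2) = 239/8 + 119/4*e12 + 1701/20*e13 - 893/40*e23
R1 (4/5*e3) = 893/150 - 567/25*e12 + 119/15*e13 + 239/30*e23
Summing the partial products and collecting blades:
Answer: 52591/1800 + 6169/450*e12 + 1763/18*e13 + 109/24*e23


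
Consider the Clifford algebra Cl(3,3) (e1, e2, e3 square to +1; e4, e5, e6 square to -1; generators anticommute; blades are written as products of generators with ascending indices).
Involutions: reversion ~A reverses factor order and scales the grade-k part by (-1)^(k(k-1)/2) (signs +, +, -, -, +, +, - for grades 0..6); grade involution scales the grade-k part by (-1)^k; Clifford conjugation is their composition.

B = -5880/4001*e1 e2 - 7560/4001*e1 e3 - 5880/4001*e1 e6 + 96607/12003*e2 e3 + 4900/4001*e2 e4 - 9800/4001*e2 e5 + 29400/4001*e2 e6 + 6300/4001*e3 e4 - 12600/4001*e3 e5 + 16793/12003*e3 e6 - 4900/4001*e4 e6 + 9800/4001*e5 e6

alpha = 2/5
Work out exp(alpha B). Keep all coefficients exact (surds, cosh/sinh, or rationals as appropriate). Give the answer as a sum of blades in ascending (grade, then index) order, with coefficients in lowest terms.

B^2 term by term: the squares give (-5880/4001)^2*(e1 e2)^2 + (-7560/4001)^2*(e1 e3)^2 + (-5880/4001)^2*(e1 e6)^2 + (96607/12003)^2*(e2 e3)^2 + (4900/4001)^2*(e2 e4)^2 + (-9800/4001)^2*(e2 e5)^2 + (29400/4001)^2*(e2 e6)^2 + (6300/4001)^2*(e3 e4)^2 + (-12600/4001)^2*(e3 e5)^2 + (16793/12003)^2*(e3 e6)^2 + (-4900/4001)^2*(e4 e6)^2 + (9800/4001)^2*(e5 e6)^2 = 34574400/16008001*(-1) + 57153600/16008001*(-1) + 34574400/16008001*(+1) + 9332912449/144072009*(-1) + 24010000/16008001*(+1) + 96040000/16008001*(+1) + 864360000/16008001*(+1) + 39690000/16008001*(+1) + 158760000/16008001*(+1) + 282004849/144072009*(+1) + 24010000/16008001*(-1) + 96040000/16008001*(-1) = 0 (each basis 2-blade squares to minus the product of its generators' squares); cross terms between blades sharing an index anticommute and cancel; the commuting (index-disjoint) pairs give grade-4 terms 2*c*c'*(blade product), which cancel blade by blade — e1 e2 e3 e4: -74088000/16008001 + 74088000/16008001 = 0; e1 e2 e3 e5: 148176000/16008001 - 148176000/16008001 = 0; e1 e2 e3 e6: -65828560/16008001 + 444528000/16008001 - 378699440/16008001 = 0; e1 e2 e4 e6: 57624000/16008001 - 57624000/16008001 = 0; e1 e2 e5 e6: -115248000/16008001 + 115248000/16008001 = 0; e1 e3 e4 e6: 74088000/16008001 - 74088000/16008001 = 0; e1 e3 e5 e6: -148176000/16008001 + 148176000/16008001 = 0; e2 e3 e4 e5: 123480000/16008001 - 123480000/16008001 = 0; e2 e3 e4 e6: -946748600/48024003 - 164571400/48024003 + 370440000/16008001 = 0; e2 e3 e5 e6: 1893497200/48024003 + 329142800/48024003 - 740880000/16008001 = 0; e2 e4 e5 e6: 96040000/16008001 - 96040000/16008001 = 0; e3 e4 e5 e6: 123480000/16008001 - 123480000/16008001 = 0 — confirming B is simple. So B^2 = 0.
B^2 = 0, hence only two terms survive: exp(alpha B) = 1 + alpha B (parabolic case).
Answer: 1 - 2352/4001*e1 e2 - 3024/4001*e1 e3 - 2352/4001*e1 e6 + 193214/60015*e2 e3 + 1960/4001*e2 e4 - 3920/4001*e2 e5 + 11760/4001*e2 e6 + 2520/4001*e3 e4 - 5040/4001*e3 e5 + 33586/60015*e3 e6 - 1960/4001*e4 e6 + 3920/4001*e5 e6


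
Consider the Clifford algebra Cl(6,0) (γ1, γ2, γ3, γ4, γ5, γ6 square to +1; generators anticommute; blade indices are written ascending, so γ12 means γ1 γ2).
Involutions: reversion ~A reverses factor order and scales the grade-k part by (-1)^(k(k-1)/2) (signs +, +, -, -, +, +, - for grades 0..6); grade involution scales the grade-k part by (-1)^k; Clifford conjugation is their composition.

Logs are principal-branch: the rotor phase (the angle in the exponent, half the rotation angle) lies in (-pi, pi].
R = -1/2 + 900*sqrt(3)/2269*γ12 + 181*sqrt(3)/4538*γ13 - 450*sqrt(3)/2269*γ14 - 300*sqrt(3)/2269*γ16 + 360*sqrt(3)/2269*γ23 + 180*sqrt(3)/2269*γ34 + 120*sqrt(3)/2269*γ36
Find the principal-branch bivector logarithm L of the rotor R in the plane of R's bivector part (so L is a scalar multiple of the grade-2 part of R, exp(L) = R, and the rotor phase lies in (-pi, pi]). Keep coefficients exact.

The scalar part of R is -1/2, which fixes the principal-branch rotor phase; the unit plane is then the bivector part divided by the sine of that phase, and L is that plane scaled by the phase.
Concretely: cos(phase) = -1/2 gives phase = ±2*pi/3, and since phase/sin(phase) is even the sign is immaterial: L = (phase/sin(phase)) * <R>_2 = (4*sqrt(3)*pi/9) * <R>_2.
Answer: 1200*pi/2269*γ12 + 362*pi/6807*γ13 - 600*pi/2269*γ14 - 400*pi/2269*γ16 + 480*pi/2269*γ23 + 240*pi/2269*γ34 + 160*pi/2269*γ36


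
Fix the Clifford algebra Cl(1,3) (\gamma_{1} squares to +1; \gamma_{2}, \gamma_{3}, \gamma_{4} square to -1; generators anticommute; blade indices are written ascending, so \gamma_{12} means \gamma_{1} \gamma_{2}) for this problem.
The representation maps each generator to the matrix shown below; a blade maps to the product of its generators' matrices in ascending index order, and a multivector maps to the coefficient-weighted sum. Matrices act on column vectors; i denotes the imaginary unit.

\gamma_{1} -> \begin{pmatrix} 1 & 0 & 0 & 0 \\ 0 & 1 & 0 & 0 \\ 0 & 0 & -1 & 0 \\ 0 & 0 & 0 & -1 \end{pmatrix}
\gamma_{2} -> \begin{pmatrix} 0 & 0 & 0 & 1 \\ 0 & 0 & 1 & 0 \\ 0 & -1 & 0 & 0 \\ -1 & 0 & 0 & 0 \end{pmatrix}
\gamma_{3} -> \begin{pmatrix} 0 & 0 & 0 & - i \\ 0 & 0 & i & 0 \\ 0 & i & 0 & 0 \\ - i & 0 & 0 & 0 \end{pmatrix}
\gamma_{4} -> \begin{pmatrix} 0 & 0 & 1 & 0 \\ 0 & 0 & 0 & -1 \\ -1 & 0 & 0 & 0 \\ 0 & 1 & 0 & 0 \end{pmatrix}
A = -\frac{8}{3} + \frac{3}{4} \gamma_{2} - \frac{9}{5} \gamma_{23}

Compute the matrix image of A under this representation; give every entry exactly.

Bivector images (products of the table entries): rho(\gamma_{23}) = rho(\gamma_{2})rho(\gamma_{3}) = \begin{pmatrix} - i & 0 & 0 & 0 \\ 0 & i & 0 & 0 \\ 0 & 0 & - i & 0 \\ 0 & 0 & 0 & i \end{pmatrix}.
M = (-\frac{8}{3})*1 + (\frac{3}{4})*rho(\gamma_{2}) + (-\frac{9}{5})*rho(\gamma_{23}), summed entrywise (1 is the identity matrix):
Answer: \begin{pmatrix} - \frac{8}{3} + \frac{9 i}{5} & 0 & 0 & \frac{3}{4} \\ 0 & - \frac{8}{3} - \frac{9 i}{5} & \frac{3}{4} & 0 \\ 0 & - \frac{3}{4} & - \frac{8}{3} + \frac{9 i}{5} & 0 \\ - \frac{3}{4} & 0 & 0 & - \frac{8}{3} - \frac{9 i}{5} \end{pmatrix}


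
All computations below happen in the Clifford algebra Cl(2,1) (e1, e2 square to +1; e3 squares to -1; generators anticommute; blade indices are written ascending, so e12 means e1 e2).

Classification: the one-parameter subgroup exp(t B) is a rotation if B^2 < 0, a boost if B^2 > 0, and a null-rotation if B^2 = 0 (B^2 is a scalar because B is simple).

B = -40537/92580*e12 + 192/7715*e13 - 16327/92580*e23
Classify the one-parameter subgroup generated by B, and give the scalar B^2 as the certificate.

B^2 term by term: the squares give (-40537/92580)^2*(e12)^2 + (192/7715)^2*(e13)^2 + (-16327/92580)^2*(e23)^2 = 1643248369/8571056400*(-1) + 36864/59521225*(+1) + 266570929/8571056400*(+1) = -4/25 (each basis 2-blade squares to minus the product of its generators' squares); cross terms between blades sharing an index anticommute and cancel. So B^2 = -4/25.
Answer: rotation, certificate B^2 = -4/25. B^2 = -4/25 is basis-independent, so its sign is the whole story.


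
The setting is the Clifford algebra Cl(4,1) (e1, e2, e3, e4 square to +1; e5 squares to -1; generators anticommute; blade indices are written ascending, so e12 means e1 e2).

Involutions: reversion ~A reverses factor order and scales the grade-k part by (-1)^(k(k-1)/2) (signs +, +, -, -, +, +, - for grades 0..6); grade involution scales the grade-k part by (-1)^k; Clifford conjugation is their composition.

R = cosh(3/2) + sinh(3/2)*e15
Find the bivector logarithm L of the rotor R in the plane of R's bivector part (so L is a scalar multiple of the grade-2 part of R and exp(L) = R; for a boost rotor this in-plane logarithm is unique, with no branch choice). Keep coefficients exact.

The scalar part of R is cosh(3/2), which determines |rapidity| via cosh; the sign lives in the bivector part, and pairing them (bivector part over sinh of the rapidity = the plane) gives the unique in-plane L = rapidity * plane.
Concretely: cosh(rapidity) = cosh(3/2) gives rapidity = ±3/2, and since rapidity/sinh(rapidity) is even the sign is immaterial: L = (rapidity/sinh(rapidity)) * <R>_2 = (3/(2*sinh(3/2))) * <R>_2.
Answer: 3/2*e15


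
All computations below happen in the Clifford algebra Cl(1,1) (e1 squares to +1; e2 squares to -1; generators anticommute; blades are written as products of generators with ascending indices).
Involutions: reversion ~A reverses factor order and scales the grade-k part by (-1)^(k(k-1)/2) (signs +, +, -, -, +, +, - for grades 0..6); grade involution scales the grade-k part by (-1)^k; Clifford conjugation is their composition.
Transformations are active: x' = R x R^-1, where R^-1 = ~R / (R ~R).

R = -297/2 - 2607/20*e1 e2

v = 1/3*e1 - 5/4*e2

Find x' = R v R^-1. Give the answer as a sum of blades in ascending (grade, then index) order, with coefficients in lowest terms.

~R = -297/2 + 2607/20*e1 e2, and R ~R = 2024451/400, so R^-1 = ~R / (2024451/400).
R v = -3399/16*e1 + 9163/40*e2
Answer: 67666/5577*e1 - 90665/7436*e2


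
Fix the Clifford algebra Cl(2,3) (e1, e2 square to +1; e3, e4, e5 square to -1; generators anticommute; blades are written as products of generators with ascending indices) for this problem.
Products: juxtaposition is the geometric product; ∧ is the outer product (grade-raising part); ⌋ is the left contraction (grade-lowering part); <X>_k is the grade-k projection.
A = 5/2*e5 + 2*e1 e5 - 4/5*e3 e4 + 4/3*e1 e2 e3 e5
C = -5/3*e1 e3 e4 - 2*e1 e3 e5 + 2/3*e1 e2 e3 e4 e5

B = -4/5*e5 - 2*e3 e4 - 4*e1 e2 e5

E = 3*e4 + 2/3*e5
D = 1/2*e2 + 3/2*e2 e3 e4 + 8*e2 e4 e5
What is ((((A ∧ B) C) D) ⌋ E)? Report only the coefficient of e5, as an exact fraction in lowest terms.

step 1: -109/25*e3 e4 e5 - 4*e1 e3 e4 e5 + 16/5*e1 e2 e3 e4 e5
step 2: -32/15 - 8/3*e2 - 8*e4 + 20/3*e5 - 218/75*e1 e2 - 218/25*e1 e4 + 109/15*e1 e5 - 32/5*e2 e4 + 16/3*e2 e5
step 3: -4/3 - 109/75*e1 - 16/15*e2 + 48/5*e3 - 592/15*e4 - 808/15*e5 + 12*e2 e3 - 148/3*e2 e4 - 202/3*e2 e5 - 4*e3 e4 - 64/3*e4 e5 + 327/25*e1 e2 e3 - 4033/75*e1 e2 e4 - 11009/150*e1 e2 e5 - 109/25*e1 e3 e4 - 1744/75*e1 e4 e5 - 16/5*e2 e3 e4 - 256/15*e2 e4 e5 - 8*e3 e4 e5 - 10*e2 e3 e4 e5 - 109/10*e1 e2 e3 e4 e5
step 4: 6944/45 - 4*e4 - 8/9*e5
Answer: -8/9


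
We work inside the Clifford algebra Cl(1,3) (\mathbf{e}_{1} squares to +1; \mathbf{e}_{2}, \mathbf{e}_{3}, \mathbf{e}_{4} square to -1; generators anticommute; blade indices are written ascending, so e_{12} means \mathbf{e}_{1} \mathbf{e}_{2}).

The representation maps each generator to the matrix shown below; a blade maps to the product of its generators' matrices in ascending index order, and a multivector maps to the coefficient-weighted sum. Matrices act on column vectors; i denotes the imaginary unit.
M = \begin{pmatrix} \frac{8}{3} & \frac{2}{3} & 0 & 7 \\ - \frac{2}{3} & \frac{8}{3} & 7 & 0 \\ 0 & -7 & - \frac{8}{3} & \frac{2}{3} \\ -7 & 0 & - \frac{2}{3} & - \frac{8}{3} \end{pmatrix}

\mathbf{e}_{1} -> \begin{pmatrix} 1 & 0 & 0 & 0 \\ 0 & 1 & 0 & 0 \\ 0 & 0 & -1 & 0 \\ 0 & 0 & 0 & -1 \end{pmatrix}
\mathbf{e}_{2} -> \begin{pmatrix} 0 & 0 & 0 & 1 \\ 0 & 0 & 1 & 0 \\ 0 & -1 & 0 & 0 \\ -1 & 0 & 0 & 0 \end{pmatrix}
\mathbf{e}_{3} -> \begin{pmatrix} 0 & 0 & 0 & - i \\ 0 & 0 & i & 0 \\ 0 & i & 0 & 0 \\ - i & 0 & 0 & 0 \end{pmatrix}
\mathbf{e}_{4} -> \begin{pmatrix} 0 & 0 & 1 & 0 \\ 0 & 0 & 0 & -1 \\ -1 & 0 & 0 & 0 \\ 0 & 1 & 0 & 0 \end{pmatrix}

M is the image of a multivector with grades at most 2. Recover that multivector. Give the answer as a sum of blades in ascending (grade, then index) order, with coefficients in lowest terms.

Method: the blade images are trace-orthogonal — tr(rho(e_A) rho(e_B)^-1) = 4 if A = B and 0 otherwise — and rho(e_A)^-1 = (e_A)^2 * rho(e_A) with (e_A)^2 = +1 or -1, so the coefficient of e_A in the preimage is (e_A)^2 * tr(M rho(e_A))/4.
Nonzero projections over blades of grade <= 2: e_{1}: (e_{1})^2 = +1, tr(M rho(e_{1})) = \frac{32}{3}, coefficient \frac{8}{3}; e_{2}: (e_{2})^2 = -1, tr(M rho(e_{2})) = -28, coefficient 7; e_{24}: (e_{24})^2 = -1, tr(M rho(e_{24})) = - \frac{8}{3}, coefficient \frac{2}{3}. Every other blade of grade <= 2 projects to 0.
Answer: \frac{8}{3} e_{1} + 7 e_{2} + \frac{2}{3} e_{24}


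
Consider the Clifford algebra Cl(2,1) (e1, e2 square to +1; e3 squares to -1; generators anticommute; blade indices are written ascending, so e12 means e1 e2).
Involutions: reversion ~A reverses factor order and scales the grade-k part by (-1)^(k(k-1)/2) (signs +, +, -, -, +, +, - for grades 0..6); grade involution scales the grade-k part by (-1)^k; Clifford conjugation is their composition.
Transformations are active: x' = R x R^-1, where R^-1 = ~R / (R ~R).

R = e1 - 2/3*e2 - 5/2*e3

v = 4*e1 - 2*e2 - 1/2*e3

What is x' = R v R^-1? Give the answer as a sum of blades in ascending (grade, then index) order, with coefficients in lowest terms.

~R = e1 - 2/3*e2 - 5/2*e3, and R ~R = -173/36, so R^-1 = ~R / (-173/36).
R v = 49/12 + 2/3*e12 + 19/2*e13 - 14/3*e23
Answer: -986/173*e1 + 542/173*e2 + 1643/346*e3


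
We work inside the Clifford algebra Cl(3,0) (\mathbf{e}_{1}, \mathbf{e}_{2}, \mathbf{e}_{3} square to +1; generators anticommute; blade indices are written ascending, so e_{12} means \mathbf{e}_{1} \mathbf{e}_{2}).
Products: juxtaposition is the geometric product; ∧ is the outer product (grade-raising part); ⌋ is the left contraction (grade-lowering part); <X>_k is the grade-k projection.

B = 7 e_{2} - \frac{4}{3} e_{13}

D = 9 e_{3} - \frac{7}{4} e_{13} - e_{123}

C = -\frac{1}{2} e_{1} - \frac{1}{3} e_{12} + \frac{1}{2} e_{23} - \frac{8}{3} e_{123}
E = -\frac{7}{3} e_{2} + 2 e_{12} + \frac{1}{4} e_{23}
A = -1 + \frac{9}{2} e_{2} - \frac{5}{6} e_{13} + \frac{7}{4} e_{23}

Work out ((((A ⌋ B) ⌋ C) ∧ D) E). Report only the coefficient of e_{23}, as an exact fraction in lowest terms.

step 1: \frac{547}{18} - 7 e_{2} + \frac{4}{3} e_{13}
step 2: -\frac{631}{36} e_{1} - \frac{32}{9} e_{2} - \frac{7}{2} e_{3} - \frac{547}{54} e_{12} - \frac{56}{3} e_{13} + \frac{547}{36} e_{23} - \frac{2188}{27} e_{123}
step 3: -\frac{631}{4} e_{13} - 32 e_{23} - \frac{1753}{18} e_{123}
step 4: 8 + \frac{1753}{72} e_{1} + \frac{1081}{9} e_{3} + \frac{631}{16} e_{12} - \frac{8815}{54} e_{13} - \frac{631}{2} e_{23} - \frac{4417}{12} e_{123}
Answer: -\frac{631}{2}


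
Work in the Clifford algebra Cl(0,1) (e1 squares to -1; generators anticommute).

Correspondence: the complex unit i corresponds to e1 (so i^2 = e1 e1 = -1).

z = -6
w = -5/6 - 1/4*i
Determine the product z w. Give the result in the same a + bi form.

In blades: z = -6, w = -5/6 - 1/4*e1.
Distribute z over w term by term (generator squares from the signature, products reordered to ascending indices): (-6)*w = 5 + 3/2*e1.
Sum: 5 + 3/2*e1; translating back through the correspondence:
Answer: 5 + 3/2*i


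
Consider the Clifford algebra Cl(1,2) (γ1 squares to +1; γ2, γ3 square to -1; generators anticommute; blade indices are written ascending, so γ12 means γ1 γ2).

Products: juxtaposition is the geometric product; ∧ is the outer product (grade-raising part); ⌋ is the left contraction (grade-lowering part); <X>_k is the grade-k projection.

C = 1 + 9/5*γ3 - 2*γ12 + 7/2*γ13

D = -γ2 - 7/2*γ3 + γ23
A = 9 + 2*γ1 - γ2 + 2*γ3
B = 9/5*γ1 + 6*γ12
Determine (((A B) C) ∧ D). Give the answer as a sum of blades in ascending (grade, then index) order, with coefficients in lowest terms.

step 1: 18/5 + 51/5*γ1 + 12*γ2 + 279/5*γ12 - 18/5*γ13 + 12*γ123
step 2: -603/5 - 183/25*γ1 - 252/5*γ2 + 909/50*γ3 + 27*γ12 + 684/25*γ13 - 333/2*γ23 + 1761/25*γ123
step 3: 603/5*γ2 + 4221/10*γ3 + 183/25*γ12 + 1281/50*γ13 + 3699/50*γ23 - 3723/50*γ123
Answer: 603/5*γ2 + 4221/10*γ3 + 183/25*γ12 + 1281/50*γ13 + 3699/50*γ23 - 3723/50*γ123


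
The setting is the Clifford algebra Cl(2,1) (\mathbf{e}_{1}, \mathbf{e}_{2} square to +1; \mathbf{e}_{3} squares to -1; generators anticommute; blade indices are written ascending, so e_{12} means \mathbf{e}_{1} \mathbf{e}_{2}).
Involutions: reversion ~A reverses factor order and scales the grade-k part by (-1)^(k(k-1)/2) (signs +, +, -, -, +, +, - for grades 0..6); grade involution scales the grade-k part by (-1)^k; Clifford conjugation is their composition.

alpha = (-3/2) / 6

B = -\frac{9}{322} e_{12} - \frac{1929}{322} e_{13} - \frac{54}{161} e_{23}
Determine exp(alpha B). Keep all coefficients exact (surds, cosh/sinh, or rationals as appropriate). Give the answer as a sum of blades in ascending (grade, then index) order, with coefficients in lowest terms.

B^2 term by term: the squares give (-\frac{9}{322})^2*(e_{12})^2 + (-\frac{1929}{322})^2*(e_{13})^2 + (-\frac{54}{161})^2*(e_{23})^2 = \frac{81}{103684}*(-1) + \frac{3721041}{103684}*(+1) + \frac{2916}{25921}*(+1) = 36 (each basis 2-blade squares to minus the product of its generators' squares); cross terms between blades sharing an index anticommute and cancel. So B^2 = 36.
B^2 = 36 — B^2 > 0, so the exponential closes hyperbolically: l = 6, alpha*l = - \frac{3}{2}, so exp(alpha B) = cosh(- \frac{3}{2}) + (sinh(- \frac{3}{2})/6)*B = \cosh{\left(\frac{3}{2} \right)} + (- \frac{\sinh{\left(\frac{3}{2} \right)}}{6})*B.
Answer: \cosh{\left(\frac{3}{2} \right)} + \frac{3 \sinh{\left(\frac{3}{2} \right)}}{644} e_{12} + \frac{643 \sinh{\left(\frac{3}{2} \right)}}{644} e_{13} + \frac{9 \sinh{\left(\frac{3}{2} \right)}}{161} e_{23}


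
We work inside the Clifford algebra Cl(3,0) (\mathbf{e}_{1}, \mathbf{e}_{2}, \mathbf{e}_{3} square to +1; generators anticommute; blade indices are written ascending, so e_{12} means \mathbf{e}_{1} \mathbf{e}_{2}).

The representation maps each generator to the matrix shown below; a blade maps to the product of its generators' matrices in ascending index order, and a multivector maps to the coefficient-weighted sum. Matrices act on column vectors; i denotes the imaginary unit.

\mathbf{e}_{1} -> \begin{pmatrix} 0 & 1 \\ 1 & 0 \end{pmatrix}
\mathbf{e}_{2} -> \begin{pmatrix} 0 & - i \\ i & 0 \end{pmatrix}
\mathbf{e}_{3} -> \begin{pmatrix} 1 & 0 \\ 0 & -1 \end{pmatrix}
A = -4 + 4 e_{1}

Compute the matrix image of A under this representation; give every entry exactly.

M = (-4)*1 + (4)*rho(e_{1}), summed entrywise (1 is the identity matrix):
Answer: \begin{pmatrix} -4 & 4 \\ 4 & -4 \end{pmatrix}


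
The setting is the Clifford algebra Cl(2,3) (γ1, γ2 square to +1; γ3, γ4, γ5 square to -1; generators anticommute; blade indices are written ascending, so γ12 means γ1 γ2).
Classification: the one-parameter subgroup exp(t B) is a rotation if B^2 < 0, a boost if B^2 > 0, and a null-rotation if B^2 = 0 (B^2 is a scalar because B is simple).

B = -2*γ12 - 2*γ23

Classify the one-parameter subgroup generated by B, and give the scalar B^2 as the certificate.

B^2 term by term: the squares give (-2)^2*(γ12)^2 + (-2)^2*(γ23)^2 = 4*(-1) + 4*(+1) = 0 (each basis 2-blade squares to minus the product of its generators' squares); cross terms between blades sharing an index anticommute and cancel. So B^2 = 0.
Answer: null-rotation, certificate B^2 = 0. Why this suffices: the scalar 0 survives any versor conjugation, so its sign alone determines the class however B is presented.


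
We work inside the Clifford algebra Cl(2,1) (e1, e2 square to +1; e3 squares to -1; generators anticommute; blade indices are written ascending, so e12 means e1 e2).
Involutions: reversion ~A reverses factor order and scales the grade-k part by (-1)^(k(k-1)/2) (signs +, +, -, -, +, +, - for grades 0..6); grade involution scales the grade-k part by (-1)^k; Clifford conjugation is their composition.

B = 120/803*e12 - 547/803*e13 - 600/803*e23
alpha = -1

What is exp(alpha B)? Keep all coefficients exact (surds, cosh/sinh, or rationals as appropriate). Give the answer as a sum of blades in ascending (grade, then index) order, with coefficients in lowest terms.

B^2 term by term: the squares give (120/803)^2*(e12)^2 + (-547/803)^2*(e13)^2 + (-600/803)^2*(e23)^2 = 14400/644809*(-1) + 299209/644809*(+1) + 360000/644809*(+1) = 1 (each basis 2-blade squares to minus the product of its generators' squares); cross terms between blades sharing an index anticommute and cancel. So B^2 = 1.
B^2 = 1 — the positive square puts this in the hyperbolic regime; l = 1, alpha*l = -1, so exp(alpha B) = cosh(-1) + (sinh(-1)/1)*B = cosh(1) + (-sinh(1))*B.
Answer: cosh(1) - 120*sinh(1)/803*e12 + 547*sinh(1)/803*e13 + 600*sinh(1)/803*e23


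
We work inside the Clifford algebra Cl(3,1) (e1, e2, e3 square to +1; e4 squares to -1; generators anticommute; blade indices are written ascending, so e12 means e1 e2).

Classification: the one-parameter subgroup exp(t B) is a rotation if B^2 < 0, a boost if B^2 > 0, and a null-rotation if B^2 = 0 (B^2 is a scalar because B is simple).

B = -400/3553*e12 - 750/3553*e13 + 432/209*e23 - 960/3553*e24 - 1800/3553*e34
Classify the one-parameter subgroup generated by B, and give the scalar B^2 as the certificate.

B^2 term by term: the squares give (-400/3553)^2*(e12)^2 + (-750/3553)^2*(e13)^2 + (432/209)^2*(e23)^2 + (-960/3553)^2*(e24)^2 + (-1800/3553)^2*(e34)^2 = 160000/12623809*(-1) + 562500/12623809*(-1) + 186624/43681*(-1) + 921600/12623809*(+1) + 3240000/12623809*(+1) = -4 (each basis 2-blade squares to minus the product of its generators' squares); cross terms between blades sharing an index anticommute and cancel; the commuting (index-disjoint) pairs give grade-4 terms 2*c*c'*(blade product), which cancel blade by blade — e1234: 1440000/12623809 - 1440000/12623809 = 0 — confirming B is simple. So B^2 = -4.
Answer: rotation, certificate B^2 = -4. Because -4 is invariant under every versor sandwich, the classification follows from its sign alone.


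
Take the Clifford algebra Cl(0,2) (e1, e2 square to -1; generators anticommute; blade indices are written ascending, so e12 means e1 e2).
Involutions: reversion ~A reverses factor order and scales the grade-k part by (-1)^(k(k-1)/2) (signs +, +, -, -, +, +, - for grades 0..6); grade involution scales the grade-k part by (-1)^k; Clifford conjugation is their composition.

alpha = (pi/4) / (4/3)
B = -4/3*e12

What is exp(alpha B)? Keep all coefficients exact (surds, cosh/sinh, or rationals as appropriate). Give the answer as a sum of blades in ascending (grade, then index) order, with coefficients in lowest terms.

B^2 = (-4/3)^2*(e12)^2 = 16/9*(-1) = -16/9 (a basis 2-blade squares to minus the product of its generators' squares).
B^2 = -16/9 — since the square is negative, the closed form is circular: l = 4/3, alpha*l = pi/4, so exp(alpha B) = cos(pi/4) + (sin(pi/4)/(4/3))*B = sqrt(2)/2 + (3*sqrt(2)/8)*B.
Answer: sqrt(2)/2 - sqrt(2)/2*e12


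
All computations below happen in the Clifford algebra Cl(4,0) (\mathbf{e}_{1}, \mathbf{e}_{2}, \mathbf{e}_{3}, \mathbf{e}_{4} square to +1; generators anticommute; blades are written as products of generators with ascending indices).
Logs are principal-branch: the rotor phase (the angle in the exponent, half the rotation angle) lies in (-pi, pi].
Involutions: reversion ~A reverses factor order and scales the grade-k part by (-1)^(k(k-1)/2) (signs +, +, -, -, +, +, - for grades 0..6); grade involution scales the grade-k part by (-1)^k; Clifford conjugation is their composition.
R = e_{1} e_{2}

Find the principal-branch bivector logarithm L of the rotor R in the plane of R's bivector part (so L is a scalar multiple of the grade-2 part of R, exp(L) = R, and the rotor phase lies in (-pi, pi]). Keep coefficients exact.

The scalar part of R is 0, which fixes the principal-branch rotor phase; the unit plane is then the bivector part divided by the sine of that phase, and L is that plane scaled by the phase.
Concretely: cos(phase) = 0 gives phase = ±\frac{\pi}{2}, and since phase/sin(phase) is even the sign is immaterial: L = (phase/sin(phase)) * <R>_2 = (\frac{\pi}{2}) * <R>_2.
Answer: \frac{\pi}{2} e_{1} e_{2}


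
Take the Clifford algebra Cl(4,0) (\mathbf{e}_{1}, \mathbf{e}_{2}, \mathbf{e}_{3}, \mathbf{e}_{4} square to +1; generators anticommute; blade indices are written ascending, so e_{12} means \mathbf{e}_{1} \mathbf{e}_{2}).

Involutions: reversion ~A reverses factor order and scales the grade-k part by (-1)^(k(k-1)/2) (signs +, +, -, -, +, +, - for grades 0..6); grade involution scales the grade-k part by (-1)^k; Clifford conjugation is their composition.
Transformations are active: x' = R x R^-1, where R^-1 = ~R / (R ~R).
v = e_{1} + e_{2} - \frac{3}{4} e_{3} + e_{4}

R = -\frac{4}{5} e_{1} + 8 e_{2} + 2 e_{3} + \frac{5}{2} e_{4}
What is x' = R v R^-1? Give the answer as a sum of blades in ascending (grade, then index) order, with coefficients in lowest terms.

~R = -\frac{4}{5} e_{1} + 8 e_{2} + 2 e_{3} + \frac{5}{2} e_{4}, and R ~R = \frac{7489}{100}, so R^-1 = ~R / (\frac{7489}{100}).
R v = \frac{41}{5} - \frac{44}{5} e_{12} - \frac{7}{5} e_{13} - \frac{33}{10} e_{14} - 8 e_{23} + \frac{11}{2} e_{24} + \frac{31}{8} e_{34}
Answer: -\frac{8801}{7489} e_{1} + \frac{5631}{7489} e_{2} + \frac{35587}{29956} e_{3} - \frac{3389}{7489} e_{4}


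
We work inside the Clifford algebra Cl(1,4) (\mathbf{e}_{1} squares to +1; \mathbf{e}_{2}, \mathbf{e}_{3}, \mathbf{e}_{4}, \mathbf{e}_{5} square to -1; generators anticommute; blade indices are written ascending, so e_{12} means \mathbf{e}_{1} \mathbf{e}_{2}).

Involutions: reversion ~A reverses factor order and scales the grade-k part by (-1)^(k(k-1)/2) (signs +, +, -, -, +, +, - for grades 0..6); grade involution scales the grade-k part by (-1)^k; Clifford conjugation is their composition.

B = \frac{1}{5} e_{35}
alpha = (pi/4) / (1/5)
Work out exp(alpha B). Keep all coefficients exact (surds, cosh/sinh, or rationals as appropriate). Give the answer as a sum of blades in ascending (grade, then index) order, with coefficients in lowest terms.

B^2 = (\frac{1}{5})^2*(e_{35})^2 = \frac{1}{25}*(-1) = -\frac{1}{25} (a basis 2-blade squares to minus the product of its generators' squares).
B^2 = -\frac{1}{25} — circular case — the even/odd split gives cos and sin: l = \frac{1}{5}, alpha*l = \frac{\pi}{4}, so exp(alpha B) = cos(\frac{\pi}{4}) + (sin(\frac{\pi}{4})/(\frac{1}{5}))*B = \frac{\sqrt{2}}{2} + (\frac{5 \sqrt{2}}{2})*B.
Answer: \frac{\sqrt{2}}{2} + \frac{\sqrt{2}}{2} e_{35}


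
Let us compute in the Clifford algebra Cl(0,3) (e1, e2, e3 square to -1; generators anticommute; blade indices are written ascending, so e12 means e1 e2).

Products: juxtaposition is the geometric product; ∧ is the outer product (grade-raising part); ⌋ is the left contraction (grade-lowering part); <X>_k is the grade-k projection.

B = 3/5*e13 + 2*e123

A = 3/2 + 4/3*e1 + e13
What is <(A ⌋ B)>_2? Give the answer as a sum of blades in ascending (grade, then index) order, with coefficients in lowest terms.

step 1: -3/5 + 2*e2 - 4/5*e3 + 9/10*e13 - 8/3*e23 + 3*e123
step 2: 9/10*e13 - 8/3*e23
Answer: 9/10*e13 - 8/3*e23


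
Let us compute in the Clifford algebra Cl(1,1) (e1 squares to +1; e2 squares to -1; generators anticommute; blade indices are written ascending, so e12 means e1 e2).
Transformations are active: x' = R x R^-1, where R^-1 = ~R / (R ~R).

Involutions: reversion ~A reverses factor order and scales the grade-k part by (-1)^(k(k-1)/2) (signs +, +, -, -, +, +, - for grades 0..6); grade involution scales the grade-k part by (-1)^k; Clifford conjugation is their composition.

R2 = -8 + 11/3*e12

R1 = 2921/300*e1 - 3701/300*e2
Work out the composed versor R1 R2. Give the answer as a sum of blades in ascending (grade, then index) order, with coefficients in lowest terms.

Distribute over the terms of R1 (each basis-blade product reordered to ascending indices, repeated generators contracted through their squares):
(2921/300*e1) R2 = -5842/75*e1 + 32131/900*e2
(-3701/300*e2) R2 = -40711/900*e1 + 7402/75*e2
Summing the partial products and collecting blades:
Answer: -22163/180*e1 + 24191/180*e2


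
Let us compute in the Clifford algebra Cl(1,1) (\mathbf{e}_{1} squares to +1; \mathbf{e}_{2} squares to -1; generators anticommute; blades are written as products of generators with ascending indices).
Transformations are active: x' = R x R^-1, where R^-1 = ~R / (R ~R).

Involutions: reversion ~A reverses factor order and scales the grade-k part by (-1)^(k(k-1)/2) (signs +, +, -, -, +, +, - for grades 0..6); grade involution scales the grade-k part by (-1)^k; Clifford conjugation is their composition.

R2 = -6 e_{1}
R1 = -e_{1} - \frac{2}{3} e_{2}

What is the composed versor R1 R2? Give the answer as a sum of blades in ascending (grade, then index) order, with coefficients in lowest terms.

Distribute over the terms of R2 (each basis-blade product reordered to ascending indices, repeated generators contracted through their squares):
R1 (-6 e_{1}) = 6 - 4 e_{1} e_{2}
Answer: 6 - 4 e_{1} e_{2}


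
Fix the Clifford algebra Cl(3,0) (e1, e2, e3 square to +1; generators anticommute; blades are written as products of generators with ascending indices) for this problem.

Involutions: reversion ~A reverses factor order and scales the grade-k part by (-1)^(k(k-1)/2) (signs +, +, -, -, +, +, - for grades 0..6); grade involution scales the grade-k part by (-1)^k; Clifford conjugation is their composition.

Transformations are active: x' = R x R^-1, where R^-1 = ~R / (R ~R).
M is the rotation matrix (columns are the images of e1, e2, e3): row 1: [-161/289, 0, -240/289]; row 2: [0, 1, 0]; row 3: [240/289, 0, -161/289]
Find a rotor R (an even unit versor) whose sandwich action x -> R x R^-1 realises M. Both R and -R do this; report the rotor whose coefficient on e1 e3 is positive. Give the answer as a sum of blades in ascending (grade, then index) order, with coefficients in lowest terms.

Method: write R = a + b12*e1 e2 + b13*e1 e3 + b23*e2 e3 with a^2 + b12^2 + b13^2 + b23^2 = 1 (so R^-1 = ~R). Expanding the columns R e_j ~R gives tr M = 4a^2 - 1 and, from the antisymmetric part, M21 - M12 = -4a*b12, M13 - M31 = 4a*b13, M32 - M23 = -4a*b23.
Here tr M = -33/289, so a^2 = (1 + tr M)/4 = 64/289 and a = ±8/17. Taking a = 8/17: M21 - M12 = 0, M13 - M31 = -480/289, M32 - M23 = 0, giving b12 = 0, b13 = -15/17, b23 = 0, i.e. R = 8/17 - 15/17*e1 e3.
Its e1 e3 coefficient is negative, so report the other preimage -R.
Answer: -8/17 + 15/17*e1 e3. Recall the cover is two-to-one: with M of trace -33/289, both preimages act alike, and the stated e1 e3 sign chooses the sheet.


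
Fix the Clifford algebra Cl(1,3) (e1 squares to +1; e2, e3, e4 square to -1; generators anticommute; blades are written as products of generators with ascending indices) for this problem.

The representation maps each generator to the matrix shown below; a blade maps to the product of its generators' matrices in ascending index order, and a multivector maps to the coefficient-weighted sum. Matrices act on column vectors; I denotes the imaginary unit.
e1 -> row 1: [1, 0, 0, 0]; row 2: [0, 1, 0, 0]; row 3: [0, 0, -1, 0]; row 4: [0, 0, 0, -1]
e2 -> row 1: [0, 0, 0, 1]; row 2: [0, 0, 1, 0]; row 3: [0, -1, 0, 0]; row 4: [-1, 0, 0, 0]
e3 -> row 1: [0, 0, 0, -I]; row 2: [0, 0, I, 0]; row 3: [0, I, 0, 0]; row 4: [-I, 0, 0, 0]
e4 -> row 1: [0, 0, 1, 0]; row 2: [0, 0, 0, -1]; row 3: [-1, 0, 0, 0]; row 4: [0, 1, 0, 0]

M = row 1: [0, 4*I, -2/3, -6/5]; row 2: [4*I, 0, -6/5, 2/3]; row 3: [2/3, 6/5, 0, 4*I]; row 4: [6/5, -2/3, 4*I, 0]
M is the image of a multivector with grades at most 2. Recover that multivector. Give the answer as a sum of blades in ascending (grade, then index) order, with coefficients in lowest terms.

Method: the blade images are trace-orthogonal — tr(rho(e_A) rho(e_B)^-1) = 4 if A = B and 0 otherwise — and rho(e_A)^-1 = (e_A)^2 * rho(e_A) with (e_A)^2 = +1 or -1, so the coefficient of e_A in the preimage is (e_A)^2 * tr(M rho(e_A))/4.
Nonzero projections over blades of grade <= 2: e2: (e2)^2 = -1, tr(M rho(e2)) = 24/5, coefficient -6/5; e4: (e4)^2 = -1, tr(M rho(e4)) = 8/3, coefficient -2/3; e3 e4: (e3 e4)^2 = -1, tr(M rho(e3 e4)) = 16, coefficient -4. Every other blade of grade <= 2 projects to 0.
Answer: -6/5*e2 - 2/3*e4 - 4*e3 e4


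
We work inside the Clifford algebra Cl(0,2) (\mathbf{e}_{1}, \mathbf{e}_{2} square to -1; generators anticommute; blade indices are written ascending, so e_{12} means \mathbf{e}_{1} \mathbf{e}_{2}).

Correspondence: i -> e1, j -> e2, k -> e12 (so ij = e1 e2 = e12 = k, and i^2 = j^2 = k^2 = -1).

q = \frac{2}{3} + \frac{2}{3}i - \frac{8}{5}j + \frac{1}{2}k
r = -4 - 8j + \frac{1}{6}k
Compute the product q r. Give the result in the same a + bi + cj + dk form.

In blades: q = \frac{2}{3} + \frac{2}{3} e_{1} - \frac{8}{5} e_{2} + \frac{1}{2} e_{12}, r = -4 - 8 e_{2} + \frac{1}{6} e_{12}.
Distribute q over r term by term (generator squares from the signature, products reordered to ascending indices): (\frac{2}{3})*r = -\frac{8}{3} - \frac{16}{3} e_{2} + \frac{1}{9} e_{12}; (\frac{2}{3} e_{1})*r = -\frac{8}{3} e_{1} - \frac{1}{9} e_{2} - \frac{16}{3} e_{12}; (-\frac{8}{5} e_{2})*r = -\frac{64}{5} - \frac{4}{15} e_{1} + \frac{32}{5} e_{2}; (\frac{1}{2} e_{12})*r = -\frac{1}{12} + 4 e_{1} - 2 e_{12}.
Sum: -\frac{311}{20} + \frac{16}{15} e_{1} + \frac{43}{45} e_{2} - \frac{65}{9} e_{12}; translating back through the correspondence:
Answer: -\frac{311}{20} + \frac{16}{15}i + \frac{43}{45}j - \frac{65}{9}k


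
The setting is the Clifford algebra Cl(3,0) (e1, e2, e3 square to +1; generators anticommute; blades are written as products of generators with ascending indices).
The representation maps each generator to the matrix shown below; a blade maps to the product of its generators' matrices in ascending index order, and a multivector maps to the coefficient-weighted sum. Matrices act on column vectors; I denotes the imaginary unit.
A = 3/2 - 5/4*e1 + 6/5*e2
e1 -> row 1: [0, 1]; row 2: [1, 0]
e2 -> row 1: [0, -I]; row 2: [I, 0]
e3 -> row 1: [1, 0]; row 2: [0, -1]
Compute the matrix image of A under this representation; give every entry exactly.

M = (3/2)*1 + (-5/4)*rho(e1) + (6/5)*rho(e2), summed entrywise (1 is the identity matrix):
Answer: row 1: [3/2, -5/4 - 6*I/5]; row 2: [-5/4 + 6*I/5, 3/2]


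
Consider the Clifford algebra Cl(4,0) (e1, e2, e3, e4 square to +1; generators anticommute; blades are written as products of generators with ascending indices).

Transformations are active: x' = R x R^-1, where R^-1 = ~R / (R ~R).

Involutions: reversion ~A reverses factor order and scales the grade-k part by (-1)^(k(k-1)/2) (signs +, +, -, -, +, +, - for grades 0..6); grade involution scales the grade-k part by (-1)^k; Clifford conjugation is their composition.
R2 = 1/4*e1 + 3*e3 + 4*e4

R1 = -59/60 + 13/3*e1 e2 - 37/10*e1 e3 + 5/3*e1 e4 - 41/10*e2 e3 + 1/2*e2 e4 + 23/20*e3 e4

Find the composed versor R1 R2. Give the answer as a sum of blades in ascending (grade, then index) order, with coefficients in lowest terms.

Distribute over the terms of R2 (each basis-blade product reordered to ascending indices, repeated generators contracted through their squares):
R1 (1/4*e1) = -59/240*e1 - 13/12*e2 + 37/40*e3 - 5/12*e4 - 41/40*e1 e2 e3 + 1/8*e1 e2 e4 + 23/80*e1 e3 e4
R1 (3*e3) = -111/10*e1 - 123/10*e2 - 59/20*e3 - 69/20*e4 + 13*e1 e2 e3 - 5*e1 e3 e4 - 3/2*e2 e3 e4
R1 (4*e4) = 20/3*e1 + 2*e2 + 23/5*e3 - 59/15*e4 + 52/3*e1 e2 e4 - 74/5*e1 e3 e4 - 82/5*e2 e3 e4
Summing the partial products and collecting blades:
Answer: -1123/240*e1 - 683/60*e2 + 103/40*e3 - 39/5*e4 + 479/40*e1 e2 e3 + 419/24*e1 e2 e4 - 1561/80*e1 e3 e4 - 179/10*e2 e3 e4


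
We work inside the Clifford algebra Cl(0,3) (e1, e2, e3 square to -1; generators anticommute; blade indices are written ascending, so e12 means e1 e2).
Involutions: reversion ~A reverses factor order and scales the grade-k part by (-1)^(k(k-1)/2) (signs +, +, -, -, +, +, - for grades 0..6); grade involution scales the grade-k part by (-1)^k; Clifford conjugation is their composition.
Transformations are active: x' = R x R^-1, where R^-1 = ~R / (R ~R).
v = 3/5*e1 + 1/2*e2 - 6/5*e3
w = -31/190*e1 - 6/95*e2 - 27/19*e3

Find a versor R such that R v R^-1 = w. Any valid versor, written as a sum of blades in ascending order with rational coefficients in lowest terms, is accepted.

Why this works: both vectors square to -41/20, so q(v) = q(w) and R = v + w = 83/190*e1 + 83/190*e2 - 249/95*e3 carries v to w — its own direction survives, the complement (v - w)/2 flips.
Answer: 83/190*e1 + 83/190*e2 - 249/95*e3
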